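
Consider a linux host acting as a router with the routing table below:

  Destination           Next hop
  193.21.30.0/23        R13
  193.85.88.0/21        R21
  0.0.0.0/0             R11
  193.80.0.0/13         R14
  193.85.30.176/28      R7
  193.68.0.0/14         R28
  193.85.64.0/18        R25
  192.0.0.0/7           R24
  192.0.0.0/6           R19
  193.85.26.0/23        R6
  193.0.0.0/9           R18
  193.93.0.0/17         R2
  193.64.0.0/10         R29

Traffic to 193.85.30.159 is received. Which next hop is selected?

Routes whose prefix contains 193.85.30.159:
  0.0.0.0/0 (default, matches everything) -> R11
  192.0.0.0/6 (192.0.0.0 - 195.255.255.255) -> R19
  192.0.0.0/7 (192.0.0.0 - 193.255.255.255) -> R24
  193.0.0.0/9 (193.0.0.0 - 193.127.255.255) -> R18
  193.64.0.0/10 (193.64.0.0 - 193.127.255.255) -> R29
  193.80.0.0/13 (193.80.0.0 - 193.87.255.255) -> R14
More-specific entries that do NOT match:
  193.85.30.176/28 (193.85.30.176 - 193.85.30.191) does not contain 193.85.30.159
  193.21.30.0/23 (193.21.30.0 - 193.21.31.255) does not contain 193.85.30.159
  193.85.26.0/23 (193.85.26.0 - 193.85.27.255) does not contain 193.85.30.159
  193.85.88.0/21 (193.85.88.0 - 193.85.95.255) does not contain 193.85.30.159
  193.85.64.0/18 (193.85.64.0 - 193.85.127.255) does not contain 193.85.30.159
  193.93.0.0/17 (193.93.0.0 - 193.93.127.255) does not contain 193.85.30.159
  193.68.0.0/14 (193.68.0.0 - 193.71.255.255) does not contain 193.85.30.159
Longest matching prefix is /13 -> next hop R14.

R14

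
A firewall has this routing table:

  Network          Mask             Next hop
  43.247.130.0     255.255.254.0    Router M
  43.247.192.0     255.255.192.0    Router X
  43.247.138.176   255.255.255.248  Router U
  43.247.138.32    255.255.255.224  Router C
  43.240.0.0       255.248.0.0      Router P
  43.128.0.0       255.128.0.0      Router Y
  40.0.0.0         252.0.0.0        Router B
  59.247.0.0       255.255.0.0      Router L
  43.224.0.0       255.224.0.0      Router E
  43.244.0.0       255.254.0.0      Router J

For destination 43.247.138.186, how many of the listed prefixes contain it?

4

Prefixes containing 43.247.138.186:
  40.0.0.0/6 (40.0.0.0 - 43.255.255.255)
  43.128.0.0/9 (43.128.0.0 - 43.255.255.255)
  43.224.0.0/11 (43.224.0.0 - 43.255.255.255)
  43.240.0.0/13 (43.240.0.0 - 43.247.255.255)
Total matching entries: 4.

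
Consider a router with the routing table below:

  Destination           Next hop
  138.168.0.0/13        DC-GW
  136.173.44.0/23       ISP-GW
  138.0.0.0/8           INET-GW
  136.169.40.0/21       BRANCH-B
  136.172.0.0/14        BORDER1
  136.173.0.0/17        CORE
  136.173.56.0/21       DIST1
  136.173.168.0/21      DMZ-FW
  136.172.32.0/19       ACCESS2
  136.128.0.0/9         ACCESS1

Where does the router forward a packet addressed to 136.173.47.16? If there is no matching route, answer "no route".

CORE

Routes whose prefix contains 136.173.47.16:
  136.128.0.0/9 (136.128.0.0 - 136.255.255.255) -> ACCESS1
  136.172.0.0/14 (136.172.0.0 - 136.175.255.255) -> BORDER1
  136.173.0.0/17 (136.173.0.0 - 136.173.127.255) -> CORE
More-specific entries that do NOT match:
  136.173.44.0/23 (136.173.44.0 - 136.173.45.255) does not contain 136.173.47.16
  136.169.40.0/21 (136.169.40.0 - 136.169.47.255) does not contain 136.173.47.16
  136.173.56.0/21 (136.173.56.0 - 136.173.63.255) does not contain 136.173.47.16
  136.173.168.0/21 (136.173.168.0 - 136.173.175.255) does not contain 136.173.47.16
  136.172.32.0/19 (136.172.32.0 - 136.172.63.255) does not contain 136.173.47.16
Longest matching prefix is /17 -> next hop CORE.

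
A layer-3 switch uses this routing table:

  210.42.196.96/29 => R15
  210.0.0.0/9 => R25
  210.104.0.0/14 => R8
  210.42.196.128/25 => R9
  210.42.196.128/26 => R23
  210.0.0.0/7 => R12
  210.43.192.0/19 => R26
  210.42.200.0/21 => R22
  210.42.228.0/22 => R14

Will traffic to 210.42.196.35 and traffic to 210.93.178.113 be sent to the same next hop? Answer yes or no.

210.42.196.35: longest match 210.0.0.0/9 -> R25
210.93.178.113: longest match 210.0.0.0/9 -> R25

yes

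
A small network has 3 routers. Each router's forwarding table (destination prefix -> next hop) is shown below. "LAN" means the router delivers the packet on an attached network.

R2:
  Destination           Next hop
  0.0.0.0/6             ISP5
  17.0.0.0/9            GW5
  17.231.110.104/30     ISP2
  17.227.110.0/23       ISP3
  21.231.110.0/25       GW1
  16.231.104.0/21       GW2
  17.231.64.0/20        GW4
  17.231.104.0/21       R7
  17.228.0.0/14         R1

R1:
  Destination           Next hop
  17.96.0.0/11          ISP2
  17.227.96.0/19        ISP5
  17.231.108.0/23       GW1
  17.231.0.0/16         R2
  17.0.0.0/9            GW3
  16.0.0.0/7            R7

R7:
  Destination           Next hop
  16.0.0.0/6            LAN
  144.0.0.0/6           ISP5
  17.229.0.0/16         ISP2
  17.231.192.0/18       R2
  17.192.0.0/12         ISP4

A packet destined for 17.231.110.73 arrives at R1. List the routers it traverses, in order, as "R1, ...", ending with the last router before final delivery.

At R1: longest match for 17.231.110.73 is 17.231.0.0/16 -> R2
At R2: longest match for 17.231.110.73 is 17.231.104.0/21 -> R7
At R7: longest match for 17.231.110.73 is 16.0.0.0/6 -> LAN

R1, R2, R7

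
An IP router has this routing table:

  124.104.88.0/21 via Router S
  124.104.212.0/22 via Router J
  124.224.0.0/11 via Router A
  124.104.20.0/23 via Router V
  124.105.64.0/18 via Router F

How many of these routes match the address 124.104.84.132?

0

No listed prefix contains 124.104.84.132.
Total matching entries: 0.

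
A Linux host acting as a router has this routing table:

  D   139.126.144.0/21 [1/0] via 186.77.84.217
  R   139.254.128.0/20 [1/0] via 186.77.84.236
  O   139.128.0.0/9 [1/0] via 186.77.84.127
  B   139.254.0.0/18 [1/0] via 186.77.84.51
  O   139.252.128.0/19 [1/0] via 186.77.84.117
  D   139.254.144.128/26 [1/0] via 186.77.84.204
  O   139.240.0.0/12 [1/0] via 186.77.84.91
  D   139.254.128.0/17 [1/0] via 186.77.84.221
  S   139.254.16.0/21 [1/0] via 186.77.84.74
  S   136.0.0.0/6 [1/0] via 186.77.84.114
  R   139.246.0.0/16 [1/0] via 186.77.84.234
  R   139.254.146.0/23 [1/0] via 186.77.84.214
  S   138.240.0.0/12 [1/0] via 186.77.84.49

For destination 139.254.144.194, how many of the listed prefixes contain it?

Prefixes containing 139.254.144.194:
  136.0.0.0/6 (136.0.0.0 - 139.255.255.255)
  139.128.0.0/9 (139.128.0.0 - 139.255.255.255)
  139.240.0.0/12 (139.240.0.0 - 139.255.255.255)
  139.254.128.0/17 (139.254.128.0 - 139.254.255.255)
Total matching entries: 4.

4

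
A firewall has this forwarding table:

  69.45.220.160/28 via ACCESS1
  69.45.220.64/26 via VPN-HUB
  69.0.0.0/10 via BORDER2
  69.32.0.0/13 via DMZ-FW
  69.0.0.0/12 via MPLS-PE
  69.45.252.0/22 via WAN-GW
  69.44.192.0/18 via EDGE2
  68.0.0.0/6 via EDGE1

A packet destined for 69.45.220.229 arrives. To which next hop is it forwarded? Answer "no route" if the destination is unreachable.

Routes whose prefix contains 69.45.220.229:
  68.0.0.0/6 (68.0.0.0 - 71.255.255.255) -> EDGE1
  69.0.0.0/10 (69.0.0.0 - 69.63.255.255) -> BORDER2
More-specific entries that do NOT match:
  69.45.220.160/28 (69.45.220.160 - 69.45.220.175) does not contain 69.45.220.229
  69.45.220.64/26 (69.45.220.64 - 69.45.220.127) does not contain 69.45.220.229
  69.45.252.0/22 (69.45.252.0 - 69.45.255.255) does not contain 69.45.220.229
  69.44.192.0/18 (69.44.192.0 - 69.44.255.255) does not contain 69.45.220.229
  69.32.0.0/13 (69.32.0.0 - 69.39.255.255) does not contain 69.45.220.229
  69.0.0.0/12 (69.0.0.0 - 69.15.255.255) does not contain 69.45.220.229
Longest matching prefix is /10 -> next hop BORDER2.

BORDER2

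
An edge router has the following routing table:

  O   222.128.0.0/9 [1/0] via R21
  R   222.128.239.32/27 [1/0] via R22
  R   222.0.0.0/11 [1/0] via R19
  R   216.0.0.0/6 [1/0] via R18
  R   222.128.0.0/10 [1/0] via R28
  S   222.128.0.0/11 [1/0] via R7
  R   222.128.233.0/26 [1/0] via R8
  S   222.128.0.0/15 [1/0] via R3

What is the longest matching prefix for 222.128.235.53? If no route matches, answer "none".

222.128.0.0/15

Entries matching 222.128.235.53:
  222.128.0.0/9 (222.128.0.0 - 222.255.255.255)
  222.128.0.0/10 (222.128.0.0 - 222.191.255.255)
  222.128.0.0/11 (222.128.0.0 - 222.159.255.255)
  222.128.0.0/15 (222.128.0.0 - 222.129.255.255)
Most specific is 222.128.0.0/15.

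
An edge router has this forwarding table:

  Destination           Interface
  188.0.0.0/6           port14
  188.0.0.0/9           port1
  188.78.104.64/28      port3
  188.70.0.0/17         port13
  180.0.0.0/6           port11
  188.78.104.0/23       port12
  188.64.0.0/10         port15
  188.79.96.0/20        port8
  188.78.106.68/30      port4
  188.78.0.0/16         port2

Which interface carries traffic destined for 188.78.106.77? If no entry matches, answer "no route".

Routes whose prefix contains 188.78.106.77:
  188.0.0.0/6 (188.0.0.0 - 191.255.255.255) -> port14
  188.0.0.0/9 (188.0.0.0 - 188.127.255.255) -> port1
  188.64.0.0/10 (188.64.0.0 - 188.127.255.255) -> port15
  188.78.0.0/16 (188.78.0.0 - 188.78.255.255) -> port2
More-specific entries that do NOT match:
  188.78.106.68/30 (188.78.106.68 - 188.78.106.71) does not contain 188.78.106.77
  188.78.104.64/28 (188.78.104.64 - 188.78.104.79) does not contain 188.78.106.77
  188.78.104.0/23 (188.78.104.0 - 188.78.105.255) does not contain 188.78.106.77
  188.79.96.0/20 (188.79.96.0 - 188.79.111.255) does not contain 188.78.106.77
  188.70.0.0/17 (188.70.0.0 - 188.70.127.255) does not contain 188.78.106.77
Longest matching prefix is /16 -> interface port2.

port2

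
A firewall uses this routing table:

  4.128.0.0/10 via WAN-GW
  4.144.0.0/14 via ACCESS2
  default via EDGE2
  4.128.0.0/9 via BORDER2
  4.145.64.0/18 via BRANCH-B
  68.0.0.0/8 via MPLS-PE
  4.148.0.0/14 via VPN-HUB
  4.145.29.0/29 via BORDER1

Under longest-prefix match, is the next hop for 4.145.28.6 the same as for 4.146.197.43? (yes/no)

yes

4.145.28.6: longest match 4.144.0.0/14 -> ACCESS2
4.146.197.43: longest match 4.144.0.0/14 -> ACCESS2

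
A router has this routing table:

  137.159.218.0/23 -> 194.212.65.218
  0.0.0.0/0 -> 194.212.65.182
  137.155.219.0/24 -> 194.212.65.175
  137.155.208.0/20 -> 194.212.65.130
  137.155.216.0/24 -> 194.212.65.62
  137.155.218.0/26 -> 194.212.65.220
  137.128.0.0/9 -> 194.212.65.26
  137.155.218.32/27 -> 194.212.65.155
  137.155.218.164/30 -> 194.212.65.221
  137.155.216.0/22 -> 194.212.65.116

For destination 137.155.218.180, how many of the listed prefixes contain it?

4

Prefixes containing 137.155.218.180:
  0.0.0.0/0 (default, matches everything)
  137.128.0.0/9 (137.128.0.0 - 137.255.255.255)
  137.155.208.0/20 (137.155.208.0 - 137.155.223.255)
  137.155.216.0/22 (137.155.216.0 - 137.155.219.255)
Total matching entries: 4.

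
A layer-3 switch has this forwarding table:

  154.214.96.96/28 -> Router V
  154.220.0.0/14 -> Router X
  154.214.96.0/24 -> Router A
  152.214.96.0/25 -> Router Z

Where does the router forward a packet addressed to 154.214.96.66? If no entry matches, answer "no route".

Router A

Routes whose prefix contains 154.214.96.66:
  154.214.96.0/24 (154.214.96.0 - 154.214.96.255) -> Router A
More-specific entries that do NOT match:
  154.214.96.96/28 (154.214.96.96 - 154.214.96.111) does not contain 154.214.96.66
  152.214.96.0/25 (152.214.96.0 - 152.214.96.127) does not contain 154.214.96.66
Longest matching prefix is /24 -> next hop Router A.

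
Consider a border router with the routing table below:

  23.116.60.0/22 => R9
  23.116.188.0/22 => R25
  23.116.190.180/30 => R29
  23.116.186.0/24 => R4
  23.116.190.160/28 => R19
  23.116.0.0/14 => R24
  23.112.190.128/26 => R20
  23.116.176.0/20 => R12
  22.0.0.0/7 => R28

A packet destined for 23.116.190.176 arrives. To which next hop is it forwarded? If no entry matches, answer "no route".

Routes whose prefix contains 23.116.190.176:
  22.0.0.0/7 (22.0.0.0 - 23.255.255.255) -> R28
  23.116.0.0/14 (23.116.0.0 - 23.119.255.255) -> R24
  23.116.176.0/20 (23.116.176.0 - 23.116.191.255) -> R12
  23.116.188.0/22 (23.116.188.0 - 23.116.191.255) -> R25
More-specific entries that do NOT match:
  23.116.190.180/30 (23.116.190.180 - 23.116.190.183) does not contain 23.116.190.176
  23.116.190.160/28 (23.116.190.160 - 23.116.190.175) does not contain 23.116.190.176
  23.112.190.128/26 (23.112.190.128 - 23.112.190.191) does not contain 23.116.190.176
  23.116.186.0/24 (23.116.186.0 - 23.116.186.255) does not contain 23.116.190.176
Longest matching prefix is /22 -> next hop R25.

R25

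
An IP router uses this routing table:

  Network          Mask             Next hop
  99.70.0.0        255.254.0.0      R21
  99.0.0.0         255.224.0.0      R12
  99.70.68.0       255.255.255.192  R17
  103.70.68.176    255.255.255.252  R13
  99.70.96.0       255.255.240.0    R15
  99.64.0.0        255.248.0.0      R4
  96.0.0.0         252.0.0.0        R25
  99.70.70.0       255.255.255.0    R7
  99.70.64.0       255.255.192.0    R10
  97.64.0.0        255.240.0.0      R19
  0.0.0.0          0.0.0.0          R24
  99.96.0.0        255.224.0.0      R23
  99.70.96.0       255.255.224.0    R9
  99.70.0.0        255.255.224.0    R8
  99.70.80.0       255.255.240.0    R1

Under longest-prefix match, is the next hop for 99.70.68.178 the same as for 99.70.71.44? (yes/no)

yes

99.70.68.178: longest match 99.70.64.0/18 -> R10
99.70.71.44: longest match 99.70.64.0/18 -> R10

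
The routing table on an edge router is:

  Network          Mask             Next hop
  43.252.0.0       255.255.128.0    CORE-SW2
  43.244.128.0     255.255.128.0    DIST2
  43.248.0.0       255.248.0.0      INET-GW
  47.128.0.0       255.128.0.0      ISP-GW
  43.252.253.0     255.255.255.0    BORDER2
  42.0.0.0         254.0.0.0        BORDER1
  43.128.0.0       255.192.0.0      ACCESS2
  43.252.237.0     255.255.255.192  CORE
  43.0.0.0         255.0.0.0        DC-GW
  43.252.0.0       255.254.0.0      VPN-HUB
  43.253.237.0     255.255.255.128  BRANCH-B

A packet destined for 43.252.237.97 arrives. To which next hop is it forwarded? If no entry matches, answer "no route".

Routes whose prefix contains 43.252.237.97:
  42.0.0.0/7 (42.0.0.0 - 43.255.255.255) -> BORDER1
  43.0.0.0/8 (43.0.0.0 - 43.255.255.255) -> DC-GW
  43.248.0.0/13 (43.248.0.0 - 43.255.255.255) -> INET-GW
  43.252.0.0/15 (43.252.0.0 - 43.253.255.255) -> VPN-HUB
More-specific entries that do NOT match:
  43.252.237.0/26 (43.252.237.0 - 43.252.237.63) does not contain 43.252.237.97
  43.253.237.0/25 (43.253.237.0 - 43.253.237.127) does not contain 43.252.237.97
  43.252.253.0/24 (43.252.253.0 - 43.252.253.255) does not contain 43.252.237.97
  43.252.0.0/17 (43.252.0.0 - 43.252.127.255) does not contain 43.252.237.97
  43.244.128.0/17 (43.244.128.0 - 43.244.255.255) does not contain 43.252.237.97
Longest matching prefix is /15 -> next hop VPN-HUB.

VPN-HUB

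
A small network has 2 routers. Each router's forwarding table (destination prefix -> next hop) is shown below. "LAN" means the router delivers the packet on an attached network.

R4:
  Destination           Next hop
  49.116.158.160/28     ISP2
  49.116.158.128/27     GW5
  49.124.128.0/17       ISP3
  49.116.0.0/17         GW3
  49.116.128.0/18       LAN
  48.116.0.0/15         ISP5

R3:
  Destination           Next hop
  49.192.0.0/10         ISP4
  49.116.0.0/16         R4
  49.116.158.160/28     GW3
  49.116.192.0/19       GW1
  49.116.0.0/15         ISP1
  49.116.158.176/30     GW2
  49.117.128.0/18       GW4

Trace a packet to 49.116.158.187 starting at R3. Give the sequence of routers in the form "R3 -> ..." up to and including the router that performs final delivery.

R3 -> R4

At R3: longest match for 49.116.158.187 is 49.116.0.0/16 -> R4
At R4: longest match for 49.116.158.187 is 49.116.128.0/18 -> LAN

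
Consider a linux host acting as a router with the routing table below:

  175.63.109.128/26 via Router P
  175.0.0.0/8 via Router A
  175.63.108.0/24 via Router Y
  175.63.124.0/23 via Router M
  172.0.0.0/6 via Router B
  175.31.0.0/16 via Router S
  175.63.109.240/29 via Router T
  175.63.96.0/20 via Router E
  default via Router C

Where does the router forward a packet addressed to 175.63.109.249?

Router E

Routes whose prefix contains 175.63.109.249:
  0.0.0.0/0 (default, matches everything) -> Router C
  172.0.0.0/6 (172.0.0.0 - 175.255.255.255) -> Router B
  175.0.0.0/8 (175.0.0.0 - 175.255.255.255) -> Router A
  175.63.96.0/20 (175.63.96.0 - 175.63.111.255) -> Router E
More-specific entries that do NOT match:
  175.63.109.240/29 (175.63.109.240 - 175.63.109.247) does not contain 175.63.109.249
  175.63.109.128/26 (175.63.109.128 - 175.63.109.191) does not contain 175.63.109.249
  175.63.108.0/24 (175.63.108.0 - 175.63.108.255) does not contain 175.63.109.249
  175.63.124.0/23 (175.63.124.0 - 175.63.125.255) does not contain 175.63.109.249
Longest matching prefix is /20 -> next hop Router E.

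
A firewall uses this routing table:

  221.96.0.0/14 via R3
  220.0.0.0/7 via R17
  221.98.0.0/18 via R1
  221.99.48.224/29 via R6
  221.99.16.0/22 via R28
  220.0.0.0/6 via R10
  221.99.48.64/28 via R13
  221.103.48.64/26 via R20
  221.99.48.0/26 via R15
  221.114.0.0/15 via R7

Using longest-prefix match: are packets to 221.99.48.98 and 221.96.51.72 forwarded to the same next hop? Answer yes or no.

221.99.48.98: longest match 221.96.0.0/14 -> R3
221.96.51.72: longest match 221.96.0.0/14 -> R3

yes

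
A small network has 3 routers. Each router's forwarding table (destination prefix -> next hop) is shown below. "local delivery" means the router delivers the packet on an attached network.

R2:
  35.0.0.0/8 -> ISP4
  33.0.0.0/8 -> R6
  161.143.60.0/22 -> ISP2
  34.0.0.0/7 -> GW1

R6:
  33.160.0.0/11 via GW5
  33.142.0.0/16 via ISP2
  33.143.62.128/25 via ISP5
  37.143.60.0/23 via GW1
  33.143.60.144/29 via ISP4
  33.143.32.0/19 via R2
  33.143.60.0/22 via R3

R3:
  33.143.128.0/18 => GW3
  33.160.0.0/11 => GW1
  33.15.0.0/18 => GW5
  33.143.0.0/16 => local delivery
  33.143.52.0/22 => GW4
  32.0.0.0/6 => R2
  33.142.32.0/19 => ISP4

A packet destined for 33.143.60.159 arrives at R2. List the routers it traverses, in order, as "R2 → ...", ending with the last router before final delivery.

At R2: longest match for 33.143.60.159 is 33.0.0.0/8 -> R6
At R6: longest match for 33.143.60.159 is 33.143.60.0/22 -> R3
At R3: longest match for 33.143.60.159 is 33.143.0.0/16 -> local delivery

R2 → R6 → R3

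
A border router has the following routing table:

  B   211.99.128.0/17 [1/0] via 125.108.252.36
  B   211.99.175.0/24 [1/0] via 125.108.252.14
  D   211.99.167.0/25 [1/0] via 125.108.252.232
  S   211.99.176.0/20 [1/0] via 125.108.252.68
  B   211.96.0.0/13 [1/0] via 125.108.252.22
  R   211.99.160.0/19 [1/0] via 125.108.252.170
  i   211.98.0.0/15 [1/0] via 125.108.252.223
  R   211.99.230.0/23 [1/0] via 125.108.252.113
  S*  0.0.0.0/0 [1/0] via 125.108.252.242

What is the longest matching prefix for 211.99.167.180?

Entries matching 211.99.167.180:
  0.0.0.0/0 (default, matches everything)
  211.96.0.0/13 (211.96.0.0 - 211.103.255.255)
  211.98.0.0/15 (211.98.0.0 - 211.99.255.255)
  211.99.128.0/17 (211.99.128.0 - 211.99.255.255)
  211.99.160.0/19 (211.99.160.0 - 211.99.191.255)
Most specific is 211.99.160.0/19.

211.99.160.0/19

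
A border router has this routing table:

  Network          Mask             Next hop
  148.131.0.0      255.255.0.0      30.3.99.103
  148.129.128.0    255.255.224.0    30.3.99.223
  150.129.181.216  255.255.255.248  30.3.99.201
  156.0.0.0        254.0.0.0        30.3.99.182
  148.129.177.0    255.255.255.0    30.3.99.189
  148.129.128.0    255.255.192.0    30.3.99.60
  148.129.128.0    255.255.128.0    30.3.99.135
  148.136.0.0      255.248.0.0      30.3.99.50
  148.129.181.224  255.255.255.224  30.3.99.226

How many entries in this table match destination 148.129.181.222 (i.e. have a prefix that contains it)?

2

Prefixes containing 148.129.181.222:
  148.129.128.0/17 (148.129.128.0 - 148.129.255.255)
  148.129.128.0/18 (148.129.128.0 - 148.129.191.255)
Total matching entries: 2.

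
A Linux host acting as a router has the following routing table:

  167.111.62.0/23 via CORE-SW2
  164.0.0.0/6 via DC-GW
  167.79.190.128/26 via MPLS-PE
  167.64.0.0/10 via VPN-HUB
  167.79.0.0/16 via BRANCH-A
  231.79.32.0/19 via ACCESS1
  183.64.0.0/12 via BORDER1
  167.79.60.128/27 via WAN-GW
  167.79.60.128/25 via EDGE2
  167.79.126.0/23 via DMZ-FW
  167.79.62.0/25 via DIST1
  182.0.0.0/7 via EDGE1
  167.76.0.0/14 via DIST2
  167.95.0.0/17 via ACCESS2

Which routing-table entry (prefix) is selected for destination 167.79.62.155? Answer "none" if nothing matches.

Entries matching 167.79.62.155:
  164.0.0.0/6 (164.0.0.0 - 167.255.255.255)
  167.64.0.0/10 (167.64.0.0 - 167.127.255.255)
  167.76.0.0/14 (167.76.0.0 - 167.79.255.255)
  167.79.0.0/16 (167.79.0.0 - 167.79.255.255)
Most specific is 167.79.0.0/16.

167.79.0.0/16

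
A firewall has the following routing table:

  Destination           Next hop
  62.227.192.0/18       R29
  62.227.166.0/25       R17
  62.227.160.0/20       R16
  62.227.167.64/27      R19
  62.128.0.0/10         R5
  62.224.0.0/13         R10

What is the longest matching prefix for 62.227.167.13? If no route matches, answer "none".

62.227.160.0/20

Entries matching 62.227.167.13:
  62.224.0.0/13 (62.224.0.0 - 62.231.255.255)
  62.227.160.0/20 (62.227.160.0 - 62.227.175.255)
Most specific is 62.227.160.0/20.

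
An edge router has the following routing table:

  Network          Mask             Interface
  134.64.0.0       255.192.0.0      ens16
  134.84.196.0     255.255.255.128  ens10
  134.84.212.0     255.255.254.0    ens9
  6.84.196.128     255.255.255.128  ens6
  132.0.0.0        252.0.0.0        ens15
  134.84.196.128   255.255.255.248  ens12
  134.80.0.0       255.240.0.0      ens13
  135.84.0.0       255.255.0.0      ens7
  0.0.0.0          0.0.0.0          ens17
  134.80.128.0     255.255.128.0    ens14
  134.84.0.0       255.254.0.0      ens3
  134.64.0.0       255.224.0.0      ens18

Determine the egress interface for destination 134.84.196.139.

ens3

Routes whose prefix contains 134.84.196.139:
  0.0.0.0/0 (default, matches everything) -> ens17
  132.0.0.0/6 (132.0.0.0 - 135.255.255.255) -> ens15
  134.64.0.0/10 (134.64.0.0 - 134.127.255.255) -> ens16
  134.64.0.0/11 (134.64.0.0 - 134.95.255.255) -> ens18
  134.80.0.0/12 (134.80.0.0 - 134.95.255.255) -> ens13
  134.84.0.0/15 (134.84.0.0 - 134.85.255.255) -> ens3
More-specific entries that do NOT match:
  134.84.196.128/29 (134.84.196.128 - 134.84.196.135) does not contain 134.84.196.139
  134.84.196.0/25 (134.84.196.0 - 134.84.196.127) does not contain 134.84.196.139
  6.84.196.128/25 (6.84.196.128 - 6.84.196.255) does not contain 134.84.196.139
  134.84.212.0/23 (134.84.212.0 - 134.84.213.255) does not contain 134.84.196.139
  134.80.128.0/17 (134.80.128.0 - 134.80.255.255) does not contain 134.84.196.139
  135.84.0.0/16 (135.84.0.0 - 135.84.255.255) does not contain 134.84.196.139
Longest matching prefix is /15 -> interface ens3.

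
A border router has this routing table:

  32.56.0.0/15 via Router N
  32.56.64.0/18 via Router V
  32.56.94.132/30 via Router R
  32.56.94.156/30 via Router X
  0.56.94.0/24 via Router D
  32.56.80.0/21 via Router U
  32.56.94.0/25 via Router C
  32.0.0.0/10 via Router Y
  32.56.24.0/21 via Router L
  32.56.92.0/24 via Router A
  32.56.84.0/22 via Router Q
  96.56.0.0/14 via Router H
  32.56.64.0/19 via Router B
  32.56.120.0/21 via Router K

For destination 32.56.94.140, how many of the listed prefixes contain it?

4

Prefixes containing 32.56.94.140:
  32.0.0.0/10 (32.0.0.0 - 32.63.255.255)
  32.56.0.0/15 (32.56.0.0 - 32.57.255.255)
  32.56.64.0/18 (32.56.64.0 - 32.56.127.255)
  32.56.64.0/19 (32.56.64.0 - 32.56.95.255)
Total matching entries: 4.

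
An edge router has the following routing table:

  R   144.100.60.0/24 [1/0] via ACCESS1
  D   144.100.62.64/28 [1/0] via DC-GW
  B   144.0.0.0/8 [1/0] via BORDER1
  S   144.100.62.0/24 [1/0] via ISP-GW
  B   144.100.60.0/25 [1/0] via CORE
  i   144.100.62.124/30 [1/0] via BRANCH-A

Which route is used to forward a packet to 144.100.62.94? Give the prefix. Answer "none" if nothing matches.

Entries matching 144.100.62.94:
  144.0.0.0/8 (144.0.0.0 - 144.255.255.255)
  144.100.62.0/24 (144.100.62.0 - 144.100.62.255)
Most specific is 144.100.62.0/24.

144.100.62.0/24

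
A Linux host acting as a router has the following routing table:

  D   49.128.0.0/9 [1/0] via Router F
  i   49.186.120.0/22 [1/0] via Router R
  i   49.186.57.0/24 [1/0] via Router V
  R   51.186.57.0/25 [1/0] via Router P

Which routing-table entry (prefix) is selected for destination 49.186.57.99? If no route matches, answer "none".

49.186.57.0/24

Entries matching 49.186.57.99:
  49.128.0.0/9 (49.128.0.0 - 49.255.255.255)
  49.186.57.0/24 (49.186.57.0 - 49.186.57.255)
Most specific is 49.186.57.0/24.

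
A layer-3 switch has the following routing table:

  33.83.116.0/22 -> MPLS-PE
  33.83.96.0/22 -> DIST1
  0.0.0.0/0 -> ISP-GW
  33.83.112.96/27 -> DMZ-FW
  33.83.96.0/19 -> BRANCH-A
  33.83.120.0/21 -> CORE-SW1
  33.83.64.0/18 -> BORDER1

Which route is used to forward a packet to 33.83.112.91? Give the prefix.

Entries matching 33.83.112.91:
  0.0.0.0/0 (default, matches everything)
  33.83.64.0/18 (33.83.64.0 - 33.83.127.255)
  33.83.96.0/19 (33.83.96.0 - 33.83.127.255)
Most specific is 33.83.96.0/19.

33.83.96.0/19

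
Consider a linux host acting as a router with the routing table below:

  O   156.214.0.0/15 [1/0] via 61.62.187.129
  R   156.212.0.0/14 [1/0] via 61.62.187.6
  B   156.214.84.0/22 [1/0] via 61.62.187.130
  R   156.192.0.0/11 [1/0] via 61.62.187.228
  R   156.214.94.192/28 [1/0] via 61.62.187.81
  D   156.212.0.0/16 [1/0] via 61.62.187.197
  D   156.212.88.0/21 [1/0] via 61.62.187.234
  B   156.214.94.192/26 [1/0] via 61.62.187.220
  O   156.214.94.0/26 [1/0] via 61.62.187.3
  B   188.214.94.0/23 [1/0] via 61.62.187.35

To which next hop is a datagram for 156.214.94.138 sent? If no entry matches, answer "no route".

Routes whose prefix contains 156.214.94.138:
  156.192.0.0/11 (156.192.0.0 - 156.223.255.255) -> 61.62.187.228
  156.212.0.0/14 (156.212.0.0 - 156.215.255.255) -> 61.62.187.6
  156.214.0.0/15 (156.214.0.0 - 156.215.255.255) -> 61.62.187.129
More-specific entries that do NOT match:
  156.214.94.192/28 (156.214.94.192 - 156.214.94.207) does not contain 156.214.94.138
  156.214.94.192/26 (156.214.94.192 - 156.214.94.255) does not contain 156.214.94.138
  156.214.94.0/26 (156.214.94.0 - 156.214.94.63) does not contain 156.214.94.138
  188.214.94.0/23 (188.214.94.0 - 188.214.95.255) does not contain 156.214.94.138
  156.214.84.0/22 (156.214.84.0 - 156.214.87.255) does not contain 156.214.94.138
  156.212.88.0/21 (156.212.88.0 - 156.212.95.255) does not contain 156.214.94.138
  156.212.0.0/16 (156.212.0.0 - 156.212.255.255) does not contain 156.214.94.138
Longest matching prefix is /15 -> next hop 61.62.187.129.

61.62.187.129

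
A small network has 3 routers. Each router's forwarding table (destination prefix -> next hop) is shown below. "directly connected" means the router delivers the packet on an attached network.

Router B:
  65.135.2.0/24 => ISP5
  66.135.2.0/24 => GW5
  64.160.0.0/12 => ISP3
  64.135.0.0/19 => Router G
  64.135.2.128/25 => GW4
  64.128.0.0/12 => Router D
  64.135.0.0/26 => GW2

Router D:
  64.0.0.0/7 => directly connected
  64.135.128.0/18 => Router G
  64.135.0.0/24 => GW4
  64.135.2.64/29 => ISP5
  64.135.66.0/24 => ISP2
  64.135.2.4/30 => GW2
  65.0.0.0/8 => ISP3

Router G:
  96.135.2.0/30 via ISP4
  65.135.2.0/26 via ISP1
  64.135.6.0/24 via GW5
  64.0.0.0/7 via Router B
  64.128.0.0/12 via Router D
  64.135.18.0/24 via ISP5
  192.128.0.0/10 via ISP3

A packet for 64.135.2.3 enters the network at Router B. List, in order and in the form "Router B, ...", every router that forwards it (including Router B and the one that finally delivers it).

At Router B: longest match for 64.135.2.3 is 64.135.0.0/19 -> Router G
At Router G: longest match for 64.135.2.3 is 64.128.0.0/12 -> Router D
At Router D: longest match for 64.135.2.3 is 64.0.0.0/7 -> directly connected

Router B, Router G, Router D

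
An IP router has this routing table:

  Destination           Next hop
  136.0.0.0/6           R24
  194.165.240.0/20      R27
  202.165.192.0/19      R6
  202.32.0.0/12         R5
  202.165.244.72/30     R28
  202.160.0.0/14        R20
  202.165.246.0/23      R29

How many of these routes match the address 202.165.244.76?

No listed prefix contains 202.165.244.76.
Total matching entries: 0.

0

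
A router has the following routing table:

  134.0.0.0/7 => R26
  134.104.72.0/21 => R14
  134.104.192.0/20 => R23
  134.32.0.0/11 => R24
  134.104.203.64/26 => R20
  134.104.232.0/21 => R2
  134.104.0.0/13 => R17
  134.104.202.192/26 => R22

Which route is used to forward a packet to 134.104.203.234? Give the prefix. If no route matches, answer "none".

134.104.192.0/20

Entries matching 134.104.203.234:
  134.0.0.0/7 (134.0.0.0 - 135.255.255.255)
  134.104.0.0/13 (134.104.0.0 - 134.111.255.255)
  134.104.192.0/20 (134.104.192.0 - 134.104.207.255)
Most specific is 134.104.192.0/20.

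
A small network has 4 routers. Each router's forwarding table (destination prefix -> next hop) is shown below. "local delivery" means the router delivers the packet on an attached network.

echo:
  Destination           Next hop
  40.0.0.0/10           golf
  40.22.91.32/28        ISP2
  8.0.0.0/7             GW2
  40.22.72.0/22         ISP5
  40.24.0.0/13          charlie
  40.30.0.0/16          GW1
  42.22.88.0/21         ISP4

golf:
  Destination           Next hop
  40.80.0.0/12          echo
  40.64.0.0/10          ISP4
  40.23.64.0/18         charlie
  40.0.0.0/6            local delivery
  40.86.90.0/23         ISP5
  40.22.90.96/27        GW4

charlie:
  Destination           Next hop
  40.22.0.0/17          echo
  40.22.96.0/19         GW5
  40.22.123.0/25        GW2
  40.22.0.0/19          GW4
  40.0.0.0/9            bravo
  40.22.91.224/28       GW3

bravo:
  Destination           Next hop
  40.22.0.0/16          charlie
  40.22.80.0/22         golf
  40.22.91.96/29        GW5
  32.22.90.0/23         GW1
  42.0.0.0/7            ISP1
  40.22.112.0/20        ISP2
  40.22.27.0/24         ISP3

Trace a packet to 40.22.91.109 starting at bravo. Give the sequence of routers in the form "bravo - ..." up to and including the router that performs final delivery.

bravo - charlie - echo - golf

At bravo: longest match for 40.22.91.109 is 40.22.0.0/16 -> charlie
At charlie: longest match for 40.22.91.109 is 40.22.0.0/17 -> echo
At echo: longest match for 40.22.91.109 is 40.0.0.0/10 -> golf
At golf: longest match for 40.22.91.109 is 40.0.0.0/6 -> local delivery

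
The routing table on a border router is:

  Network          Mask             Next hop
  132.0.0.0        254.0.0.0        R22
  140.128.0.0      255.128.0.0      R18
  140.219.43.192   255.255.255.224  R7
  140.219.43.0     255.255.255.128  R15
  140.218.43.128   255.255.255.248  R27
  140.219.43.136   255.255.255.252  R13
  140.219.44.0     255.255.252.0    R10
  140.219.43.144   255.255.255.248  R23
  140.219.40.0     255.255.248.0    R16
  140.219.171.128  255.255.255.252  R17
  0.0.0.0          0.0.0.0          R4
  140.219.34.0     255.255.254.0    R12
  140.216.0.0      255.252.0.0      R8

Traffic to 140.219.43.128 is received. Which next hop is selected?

Routes whose prefix contains 140.219.43.128:
  0.0.0.0/0 (default, matches everything) -> R4
  140.128.0.0/9 (140.128.0.0 - 140.255.255.255) -> R18
  140.216.0.0/14 (140.216.0.0 - 140.219.255.255) -> R8
  140.219.40.0/21 (140.219.40.0 - 140.219.47.255) -> R16
More-specific entries that do NOT match:
  140.219.43.136/30 (140.219.43.136 - 140.219.43.139) does not contain 140.219.43.128
  140.219.171.128/30 (140.219.171.128 - 140.219.171.131) does not contain 140.219.43.128
  140.218.43.128/29 (140.218.43.128 - 140.218.43.135) does not contain 140.219.43.128
  140.219.43.144/29 (140.219.43.144 - 140.219.43.151) does not contain 140.219.43.128
  140.219.43.192/27 (140.219.43.192 - 140.219.43.223) does not contain 140.219.43.128
  140.219.43.0/25 (140.219.43.0 - 140.219.43.127) does not contain 140.219.43.128
  140.219.34.0/23 (140.219.34.0 - 140.219.35.255) does not contain 140.219.43.128
  140.219.44.0/22 (140.219.44.0 - 140.219.47.255) does not contain 140.219.43.128
Longest matching prefix is /21 -> next hop R16.

R16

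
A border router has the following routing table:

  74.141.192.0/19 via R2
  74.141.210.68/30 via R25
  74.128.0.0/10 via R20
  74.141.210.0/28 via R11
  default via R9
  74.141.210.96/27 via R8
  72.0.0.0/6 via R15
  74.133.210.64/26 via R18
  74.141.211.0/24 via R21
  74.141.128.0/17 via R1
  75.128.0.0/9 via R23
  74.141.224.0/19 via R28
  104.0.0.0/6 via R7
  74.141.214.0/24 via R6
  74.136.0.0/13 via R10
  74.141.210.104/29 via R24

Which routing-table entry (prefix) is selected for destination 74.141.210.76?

Entries matching 74.141.210.76:
  0.0.0.0/0 (default, matches everything)
  72.0.0.0/6 (72.0.0.0 - 75.255.255.255)
  74.128.0.0/10 (74.128.0.0 - 74.191.255.255)
  74.136.0.0/13 (74.136.0.0 - 74.143.255.255)
  74.141.128.0/17 (74.141.128.0 - 74.141.255.255)
  74.141.192.0/19 (74.141.192.0 - 74.141.223.255)
Most specific is 74.141.192.0/19.

74.141.192.0/19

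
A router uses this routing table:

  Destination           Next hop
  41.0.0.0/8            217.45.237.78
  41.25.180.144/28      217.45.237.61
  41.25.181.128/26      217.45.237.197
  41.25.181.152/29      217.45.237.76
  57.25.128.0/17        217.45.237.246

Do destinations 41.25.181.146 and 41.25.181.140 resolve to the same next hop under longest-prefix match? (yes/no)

41.25.181.146: longest match 41.25.181.128/26 -> 217.45.237.197
41.25.181.140: longest match 41.25.181.128/26 -> 217.45.237.197

yes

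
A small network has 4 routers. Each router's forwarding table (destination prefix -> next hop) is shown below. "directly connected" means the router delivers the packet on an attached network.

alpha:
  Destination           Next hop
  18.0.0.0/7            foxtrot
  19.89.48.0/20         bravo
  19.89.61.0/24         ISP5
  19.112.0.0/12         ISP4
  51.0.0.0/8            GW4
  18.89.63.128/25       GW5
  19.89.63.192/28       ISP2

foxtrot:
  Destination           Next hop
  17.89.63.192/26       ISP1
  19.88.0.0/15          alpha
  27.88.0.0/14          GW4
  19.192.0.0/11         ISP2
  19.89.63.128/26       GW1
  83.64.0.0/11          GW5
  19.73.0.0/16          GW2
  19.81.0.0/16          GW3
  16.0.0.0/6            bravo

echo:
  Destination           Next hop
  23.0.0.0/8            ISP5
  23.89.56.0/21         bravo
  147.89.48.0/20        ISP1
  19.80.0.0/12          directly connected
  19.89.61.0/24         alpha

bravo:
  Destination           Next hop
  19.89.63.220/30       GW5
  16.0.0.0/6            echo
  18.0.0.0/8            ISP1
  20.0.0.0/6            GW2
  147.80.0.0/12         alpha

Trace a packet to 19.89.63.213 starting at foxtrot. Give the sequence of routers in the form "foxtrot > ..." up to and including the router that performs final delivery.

foxtrot > alpha > bravo > echo

At foxtrot: longest match for 19.89.63.213 is 19.88.0.0/15 -> alpha
At alpha: longest match for 19.89.63.213 is 19.89.48.0/20 -> bravo
At bravo: longest match for 19.89.63.213 is 16.0.0.0/6 -> echo
At echo: longest match for 19.89.63.213 is 19.80.0.0/12 -> directly connected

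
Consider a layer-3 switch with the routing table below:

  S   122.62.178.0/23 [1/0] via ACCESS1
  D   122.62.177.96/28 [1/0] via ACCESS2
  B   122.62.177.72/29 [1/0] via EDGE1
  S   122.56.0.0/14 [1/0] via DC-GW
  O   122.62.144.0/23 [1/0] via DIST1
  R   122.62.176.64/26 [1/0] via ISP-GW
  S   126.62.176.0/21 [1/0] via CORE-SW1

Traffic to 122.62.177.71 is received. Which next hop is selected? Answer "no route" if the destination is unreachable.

no route

No entry's prefix contains 122.62.177.71; there is no default route.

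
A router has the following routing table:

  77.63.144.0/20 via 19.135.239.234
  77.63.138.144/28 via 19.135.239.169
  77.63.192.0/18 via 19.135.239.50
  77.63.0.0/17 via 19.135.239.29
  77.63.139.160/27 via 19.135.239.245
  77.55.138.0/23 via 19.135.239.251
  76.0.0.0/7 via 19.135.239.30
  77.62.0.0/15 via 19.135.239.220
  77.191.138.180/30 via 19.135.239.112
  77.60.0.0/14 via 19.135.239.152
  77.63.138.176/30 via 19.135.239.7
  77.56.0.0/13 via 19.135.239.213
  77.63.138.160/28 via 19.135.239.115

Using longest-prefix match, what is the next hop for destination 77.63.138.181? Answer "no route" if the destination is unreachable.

19.135.239.220

Routes whose prefix contains 77.63.138.181:
  76.0.0.0/7 (76.0.0.0 - 77.255.255.255) -> 19.135.239.30
  77.56.0.0/13 (77.56.0.0 - 77.63.255.255) -> 19.135.239.213
  77.60.0.0/14 (77.60.0.0 - 77.63.255.255) -> 19.135.239.152
  77.62.0.0/15 (77.62.0.0 - 77.63.255.255) -> 19.135.239.220
More-specific entries that do NOT match:
  77.191.138.180/30 (77.191.138.180 - 77.191.138.183) does not contain 77.63.138.181
  77.63.138.176/30 (77.63.138.176 - 77.63.138.179) does not contain 77.63.138.181
  77.63.138.144/28 (77.63.138.144 - 77.63.138.159) does not contain 77.63.138.181
  77.63.138.160/28 (77.63.138.160 - 77.63.138.175) does not contain 77.63.138.181
  77.63.139.160/27 (77.63.139.160 - 77.63.139.191) does not contain 77.63.138.181
  77.55.138.0/23 (77.55.138.0 - 77.55.139.255) does not contain 77.63.138.181
  77.63.144.0/20 (77.63.144.0 - 77.63.159.255) does not contain 77.63.138.181
  77.63.192.0/18 (77.63.192.0 - 77.63.255.255) does not contain 77.63.138.181
  77.63.0.0/17 (77.63.0.0 - 77.63.127.255) does not contain 77.63.138.181
Longest matching prefix is /15 -> next hop 19.135.239.220.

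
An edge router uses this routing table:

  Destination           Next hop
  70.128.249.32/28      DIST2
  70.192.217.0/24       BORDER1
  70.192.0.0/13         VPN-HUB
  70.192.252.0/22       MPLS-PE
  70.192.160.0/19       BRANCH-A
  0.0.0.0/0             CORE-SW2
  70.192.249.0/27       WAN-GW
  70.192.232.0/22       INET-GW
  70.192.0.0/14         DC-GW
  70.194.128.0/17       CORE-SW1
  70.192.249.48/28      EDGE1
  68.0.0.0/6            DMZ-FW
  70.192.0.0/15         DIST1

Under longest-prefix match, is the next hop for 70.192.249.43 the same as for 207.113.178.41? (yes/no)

70.192.249.43: longest match 70.192.0.0/15 -> DIST1
207.113.178.41: longest match 0.0.0.0/0 -> CORE-SW2

no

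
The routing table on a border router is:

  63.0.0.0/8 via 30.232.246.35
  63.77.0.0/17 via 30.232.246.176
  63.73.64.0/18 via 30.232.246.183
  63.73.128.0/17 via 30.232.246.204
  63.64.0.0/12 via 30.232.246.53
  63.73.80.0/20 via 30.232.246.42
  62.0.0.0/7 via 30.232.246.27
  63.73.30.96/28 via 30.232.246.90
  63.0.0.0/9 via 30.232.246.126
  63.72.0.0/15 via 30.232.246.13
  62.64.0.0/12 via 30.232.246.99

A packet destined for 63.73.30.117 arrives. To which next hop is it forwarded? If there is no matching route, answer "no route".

Routes whose prefix contains 63.73.30.117:
  62.0.0.0/7 (62.0.0.0 - 63.255.255.255) -> 30.232.246.27
  63.0.0.0/8 (63.0.0.0 - 63.255.255.255) -> 30.232.246.35
  63.0.0.0/9 (63.0.0.0 - 63.127.255.255) -> 30.232.246.126
  63.64.0.0/12 (63.64.0.0 - 63.79.255.255) -> 30.232.246.53
  63.72.0.0/15 (63.72.0.0 - 63.73.255.255) -> 30.232.246.13
More-specific entries that do NOT match:
  63.73.30.96/28 (63.73.30.96 - 63.73.30.111) does not contain 63.73.30.117
  63.73.80.0/20 (63.73.80.0 - 63.73.95.255) does not contain 63.73.30.117
  63.73.64.0/18 (63.73.64.0 - 63.73.127.255) does not contain 63.73.30.117
  63.77.0.0/17 (63.77.0.0 - 63.77.127.255) does not contain 63.73.30.117
  63.73.128.0/17 (63.73.128.0 - 63.73.255.255) does not contain 63.73.30.117
Longest matching prefix is /15 -> next hop 30.232.246.13.

30.232.246.13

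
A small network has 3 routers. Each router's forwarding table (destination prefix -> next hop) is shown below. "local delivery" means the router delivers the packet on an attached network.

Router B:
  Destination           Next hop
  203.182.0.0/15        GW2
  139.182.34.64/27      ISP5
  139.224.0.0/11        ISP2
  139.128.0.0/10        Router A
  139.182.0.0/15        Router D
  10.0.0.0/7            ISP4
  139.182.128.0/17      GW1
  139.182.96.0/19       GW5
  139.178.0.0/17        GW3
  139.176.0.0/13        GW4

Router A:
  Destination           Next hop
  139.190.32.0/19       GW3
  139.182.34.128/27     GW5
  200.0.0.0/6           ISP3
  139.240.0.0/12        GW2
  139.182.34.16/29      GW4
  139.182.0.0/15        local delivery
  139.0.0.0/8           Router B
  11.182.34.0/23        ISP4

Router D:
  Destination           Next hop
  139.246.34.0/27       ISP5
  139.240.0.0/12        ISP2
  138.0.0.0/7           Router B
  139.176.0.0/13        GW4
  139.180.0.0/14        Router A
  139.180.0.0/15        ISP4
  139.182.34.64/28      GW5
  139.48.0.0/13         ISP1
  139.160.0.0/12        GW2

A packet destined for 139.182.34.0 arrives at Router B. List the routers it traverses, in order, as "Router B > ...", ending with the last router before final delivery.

Router B > Router D > Router A

At Router B: longest match for 139.182.34.0 is 139.182.0.0/15 -> Router D
At Router D: longest match for 139.182.34.0 is 139.180.0.0/14 -> Router A
At Router A: longest match for 139.182.34.0 is 139.182.0.0/15 -> local delivery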